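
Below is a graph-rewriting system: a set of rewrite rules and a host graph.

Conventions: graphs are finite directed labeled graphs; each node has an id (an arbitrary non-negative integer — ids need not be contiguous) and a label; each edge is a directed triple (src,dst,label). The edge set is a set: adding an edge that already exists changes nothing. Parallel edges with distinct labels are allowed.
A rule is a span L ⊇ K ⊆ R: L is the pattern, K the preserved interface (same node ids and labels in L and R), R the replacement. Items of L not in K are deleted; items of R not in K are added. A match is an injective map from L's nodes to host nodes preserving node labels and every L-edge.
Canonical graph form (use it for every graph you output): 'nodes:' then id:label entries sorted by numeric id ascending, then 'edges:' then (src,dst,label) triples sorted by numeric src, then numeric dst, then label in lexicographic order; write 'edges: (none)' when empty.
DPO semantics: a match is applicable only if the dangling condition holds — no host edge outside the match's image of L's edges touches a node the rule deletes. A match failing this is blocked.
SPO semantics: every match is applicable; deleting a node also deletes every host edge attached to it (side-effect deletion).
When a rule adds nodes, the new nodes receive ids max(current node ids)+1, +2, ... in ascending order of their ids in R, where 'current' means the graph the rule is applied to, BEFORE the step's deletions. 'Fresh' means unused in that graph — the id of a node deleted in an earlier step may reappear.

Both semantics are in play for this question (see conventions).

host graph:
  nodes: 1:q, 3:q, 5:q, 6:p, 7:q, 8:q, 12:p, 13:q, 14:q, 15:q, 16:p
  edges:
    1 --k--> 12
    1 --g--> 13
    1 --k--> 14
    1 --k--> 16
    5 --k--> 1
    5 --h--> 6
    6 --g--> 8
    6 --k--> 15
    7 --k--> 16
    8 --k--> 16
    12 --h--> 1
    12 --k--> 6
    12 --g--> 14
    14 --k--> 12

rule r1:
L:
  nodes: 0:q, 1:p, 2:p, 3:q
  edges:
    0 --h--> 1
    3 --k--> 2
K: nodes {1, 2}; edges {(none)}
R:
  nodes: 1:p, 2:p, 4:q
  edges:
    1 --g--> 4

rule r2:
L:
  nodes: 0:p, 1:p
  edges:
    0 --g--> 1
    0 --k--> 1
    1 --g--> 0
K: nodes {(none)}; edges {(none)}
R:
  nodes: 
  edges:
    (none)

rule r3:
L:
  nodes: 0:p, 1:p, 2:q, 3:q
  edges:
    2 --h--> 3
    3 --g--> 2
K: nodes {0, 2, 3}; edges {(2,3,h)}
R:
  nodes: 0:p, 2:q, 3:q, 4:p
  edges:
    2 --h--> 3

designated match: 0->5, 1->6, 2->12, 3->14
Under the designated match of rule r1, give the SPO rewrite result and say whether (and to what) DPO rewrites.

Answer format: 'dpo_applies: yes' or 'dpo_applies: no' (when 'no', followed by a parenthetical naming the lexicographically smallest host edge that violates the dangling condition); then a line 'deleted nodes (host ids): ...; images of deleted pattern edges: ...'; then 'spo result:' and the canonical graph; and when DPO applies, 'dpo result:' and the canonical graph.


dpo_applies: no
(the rule deletes node 14, which keeps host edge (1,14,k) outside the match image — the dangling condition fails, DPO blocks; SPO proceeds and side-deletes such edges)
deleted nodes (host ids): 5, 14; images of deleted pattern edges: (5,6,h); (14,12,k)
spo result:
nodes: 1:q, 3:q, 6:p, 7:q, 8:q, 12:p, 13:q, 15:q, 16:p, 17:q
edges: (1,12,k); (1,13,g); (1,16,k); (6,8,g); (6,15,k); (6,17,g); (7,16,k); (8,16,k); (12,1,h); (12,6,k)


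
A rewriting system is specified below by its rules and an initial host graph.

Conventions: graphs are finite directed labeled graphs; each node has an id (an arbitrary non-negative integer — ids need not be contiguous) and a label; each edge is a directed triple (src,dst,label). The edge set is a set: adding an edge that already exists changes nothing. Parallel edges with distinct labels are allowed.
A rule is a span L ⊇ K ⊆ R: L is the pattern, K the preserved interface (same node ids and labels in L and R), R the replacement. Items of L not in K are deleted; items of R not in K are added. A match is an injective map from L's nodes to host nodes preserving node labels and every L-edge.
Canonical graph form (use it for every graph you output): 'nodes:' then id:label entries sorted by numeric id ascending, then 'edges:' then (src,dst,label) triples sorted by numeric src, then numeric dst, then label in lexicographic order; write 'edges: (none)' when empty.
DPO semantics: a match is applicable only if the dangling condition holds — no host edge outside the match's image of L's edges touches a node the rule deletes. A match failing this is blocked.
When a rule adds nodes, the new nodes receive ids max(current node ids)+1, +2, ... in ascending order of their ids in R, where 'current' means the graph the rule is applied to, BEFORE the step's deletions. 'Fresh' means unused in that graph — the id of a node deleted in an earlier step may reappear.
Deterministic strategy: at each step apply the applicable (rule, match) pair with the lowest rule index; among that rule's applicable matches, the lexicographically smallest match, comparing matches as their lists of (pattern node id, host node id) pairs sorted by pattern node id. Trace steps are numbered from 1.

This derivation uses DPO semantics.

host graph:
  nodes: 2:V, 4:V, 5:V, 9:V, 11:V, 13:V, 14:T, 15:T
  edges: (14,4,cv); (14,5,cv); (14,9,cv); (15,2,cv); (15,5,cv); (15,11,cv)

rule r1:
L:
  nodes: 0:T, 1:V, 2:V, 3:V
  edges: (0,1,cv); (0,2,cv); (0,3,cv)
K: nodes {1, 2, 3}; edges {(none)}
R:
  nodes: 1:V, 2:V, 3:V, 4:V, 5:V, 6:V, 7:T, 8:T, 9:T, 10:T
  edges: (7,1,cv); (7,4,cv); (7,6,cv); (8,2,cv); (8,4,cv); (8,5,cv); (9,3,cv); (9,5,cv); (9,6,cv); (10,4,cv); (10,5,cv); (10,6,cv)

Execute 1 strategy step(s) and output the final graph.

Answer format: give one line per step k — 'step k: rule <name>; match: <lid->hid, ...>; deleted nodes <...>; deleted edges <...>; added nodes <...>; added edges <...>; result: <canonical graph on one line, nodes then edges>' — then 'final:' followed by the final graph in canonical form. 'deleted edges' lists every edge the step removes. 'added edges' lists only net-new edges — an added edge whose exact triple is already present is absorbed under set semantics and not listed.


step 1: rule r1; match: 0->14, 1->4, 2->5, 3->9; deleted nodes 14; deleted edges (14,4,cv); (14,5,cv); (14,9,cv); added nodes 16, 17, 18, 19, 20, 21, 22; added edges (19,4,cv); (19,16,cv); (19,18,cv); (20,5,cv); (20,16,cv); (20,17,cv); (21,9,cv); (21,17,cv); (21,18,cv); (22,16,cv); (22,17,cv); (22,18,cv); result: nodes: 2:V, 4:V, 5:V, 9:V, 11:V, 13:V, 15:T, 16:V, 17:V, 18:V, 19:T, 20:T, 21:T, 22:T edges: (15,2,cv); (15,5,cv); (15,11,cv); (19,4,cv); (19,16,cv); (19,18,cv); (20,5,cv); (20,16,cv); (20,17,cv); (21,9,cv); (21,17,cv); (21,18,cv); (22,16,cv); (22,17,cv); (22,18,cv)
final:
nodes: 2:V, 4:V, 5:V, 9:V, 11:V, 13:V, 15:T, 16:V, 17:V, 18:V, 19:T, 20:T, 21:T, 22:T
edges: (15,2,cv); (15,5,cv); (15,11,cv); (19,4,cv); (19,16,cv); (19,18,cv); (20,5,cv); (20,16,cv); (20,17,cv); (21,9,cv); (21,17,cv); (21,18,cv); (22,16,cv); (22,17,cv); (22,18,cv)


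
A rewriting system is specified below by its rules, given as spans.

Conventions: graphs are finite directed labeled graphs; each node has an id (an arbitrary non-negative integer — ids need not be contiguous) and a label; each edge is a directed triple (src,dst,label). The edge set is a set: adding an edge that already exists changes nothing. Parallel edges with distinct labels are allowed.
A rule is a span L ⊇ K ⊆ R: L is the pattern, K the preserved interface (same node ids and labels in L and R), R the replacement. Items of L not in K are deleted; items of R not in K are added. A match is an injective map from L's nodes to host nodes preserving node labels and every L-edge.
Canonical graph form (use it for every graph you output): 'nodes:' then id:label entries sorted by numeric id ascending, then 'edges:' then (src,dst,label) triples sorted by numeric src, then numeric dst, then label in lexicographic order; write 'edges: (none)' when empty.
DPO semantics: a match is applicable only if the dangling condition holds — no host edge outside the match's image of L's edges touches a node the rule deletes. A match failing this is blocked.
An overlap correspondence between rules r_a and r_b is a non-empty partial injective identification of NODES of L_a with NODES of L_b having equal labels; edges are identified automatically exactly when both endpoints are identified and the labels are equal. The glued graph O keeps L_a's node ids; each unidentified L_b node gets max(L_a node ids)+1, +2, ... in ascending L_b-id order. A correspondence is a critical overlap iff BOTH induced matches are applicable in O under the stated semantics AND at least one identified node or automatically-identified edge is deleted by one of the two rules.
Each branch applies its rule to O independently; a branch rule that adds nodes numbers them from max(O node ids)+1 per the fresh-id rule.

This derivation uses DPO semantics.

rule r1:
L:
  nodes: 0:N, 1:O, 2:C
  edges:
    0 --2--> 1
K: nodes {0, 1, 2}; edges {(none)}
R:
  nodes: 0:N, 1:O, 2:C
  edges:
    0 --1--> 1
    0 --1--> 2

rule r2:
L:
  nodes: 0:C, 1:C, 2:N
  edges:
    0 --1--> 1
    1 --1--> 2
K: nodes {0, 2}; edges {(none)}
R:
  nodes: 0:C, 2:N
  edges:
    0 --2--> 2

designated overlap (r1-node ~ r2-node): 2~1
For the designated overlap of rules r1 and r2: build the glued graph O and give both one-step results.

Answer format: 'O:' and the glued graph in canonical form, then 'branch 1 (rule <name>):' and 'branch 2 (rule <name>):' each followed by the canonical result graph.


O:
nodes: 0:N, 1:O, 2:C, 3:C, 4:N
edges: (0,1,2); (2,4,1); (3,2,1)
branch 1 (rule r1):
nodes: 0:N, 1:O, 2:C, 3:C, 4:N
edges: (0,1,1); (0,2,1); (2,4,1); (3,2,1)
branch 2 (rule r2):
nodes: 0:N, 1:O, 3:C, 4:N
edges: (0,1,2); (3,4,2)


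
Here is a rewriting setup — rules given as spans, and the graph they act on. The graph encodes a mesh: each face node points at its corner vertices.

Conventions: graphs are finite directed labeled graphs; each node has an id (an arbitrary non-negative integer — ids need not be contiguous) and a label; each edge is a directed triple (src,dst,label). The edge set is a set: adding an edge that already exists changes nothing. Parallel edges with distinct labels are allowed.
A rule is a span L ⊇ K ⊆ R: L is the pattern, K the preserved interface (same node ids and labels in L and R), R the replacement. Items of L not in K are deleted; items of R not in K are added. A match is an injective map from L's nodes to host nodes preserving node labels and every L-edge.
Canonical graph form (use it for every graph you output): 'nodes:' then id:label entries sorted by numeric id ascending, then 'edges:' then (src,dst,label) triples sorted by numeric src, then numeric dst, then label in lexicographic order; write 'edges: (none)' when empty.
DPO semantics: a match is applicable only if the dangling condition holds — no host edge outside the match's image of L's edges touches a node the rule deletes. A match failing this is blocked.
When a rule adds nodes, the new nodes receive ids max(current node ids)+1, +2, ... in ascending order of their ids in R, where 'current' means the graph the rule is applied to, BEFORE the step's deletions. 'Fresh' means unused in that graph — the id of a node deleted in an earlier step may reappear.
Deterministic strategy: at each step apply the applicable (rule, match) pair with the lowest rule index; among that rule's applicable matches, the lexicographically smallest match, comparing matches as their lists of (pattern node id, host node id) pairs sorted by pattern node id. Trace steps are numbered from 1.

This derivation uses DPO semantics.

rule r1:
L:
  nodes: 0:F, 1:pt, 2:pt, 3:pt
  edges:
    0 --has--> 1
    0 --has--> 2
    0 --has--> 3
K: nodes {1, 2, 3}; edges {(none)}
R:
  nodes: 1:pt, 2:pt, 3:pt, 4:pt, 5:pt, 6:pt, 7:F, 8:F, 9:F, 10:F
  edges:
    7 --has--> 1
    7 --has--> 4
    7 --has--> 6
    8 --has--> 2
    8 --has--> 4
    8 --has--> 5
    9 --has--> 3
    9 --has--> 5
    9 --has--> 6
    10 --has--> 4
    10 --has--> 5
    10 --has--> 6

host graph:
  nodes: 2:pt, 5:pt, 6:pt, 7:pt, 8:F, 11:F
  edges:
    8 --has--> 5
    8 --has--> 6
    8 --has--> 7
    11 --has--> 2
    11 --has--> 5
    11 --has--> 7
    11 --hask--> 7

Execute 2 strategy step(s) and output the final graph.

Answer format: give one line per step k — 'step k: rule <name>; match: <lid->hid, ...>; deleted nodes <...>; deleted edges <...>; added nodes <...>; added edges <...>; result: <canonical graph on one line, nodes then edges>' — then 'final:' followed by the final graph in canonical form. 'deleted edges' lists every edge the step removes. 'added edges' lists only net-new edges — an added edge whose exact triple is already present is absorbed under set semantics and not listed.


step 1: rule r1; match: 0->8, 1->5, 2->6, 3->7; deleted nodes 8; deleted edges (8,5,has); (8,6,has); (8,7,has); added nodes 12, 13, 14, 15, 16, 17, 18; added edges (15,5,has); (15,12,has); (15,14,has); (16,6,has); (16,12,has); (16,13,has); (17,7,has); (17,13,has); (17,14,has); (18,12,has); (18,13,has); (18,14,has); result: nodes: 2:pt, 5:pt, 6:pt, 7:pt, 11:F, 12:pt, 13:pt, 14:pt, 15:F, 16:F, 17:F, 18:F edges: (11,2,has); (11,5,has); (11,7,has); (11,7,hask); (15,5,has); (15,12,has); (15,14,has); (16,6,has); (16,12,has); (16,13,has); (17,7,has); (17,13,has); (17,14,has); (18,12,has); (18,13,has); (18,14,has)
step 2: rule r1; match: 0->15, 1->5, 2->12, 3->14; deleted nodes 15; deleted edges (15,5,has); (15,12,has); (15,14,has); added nodes 19, 20, 21, 22, 23, 24, 25; added edges (22,5,has); (22,19,has); (22,21,has); (23,12,has); (23,19,has); (23,20,has); (24,14,has); (24,20,has); (24,21,has); (25,19,has); (25,20,has); (25,21,has); result: nodes: 2:pt, 5:pt, 6:pt, 7:pt, 11:F, 12:pt, 13:pt, 14:pt, 16:F, 17:F, 18:F, 19:pt, 20:pt, 21:pt, 22:F, 23:F, 24:F, 25:F edges: (11,2,has); (11,5,has); (11,7,has); (11,7,hask); (16,6,has); (16,12,has); (16,13,has); (17,7,has); (17,13,has); (17,14,has); (18,12,has); (18,13,has); (18,14,has); (22,5,has); (22,19,has); (22,21,has); (23,12,has); (23,19,has); (23,20,has); (24,14,has); (24,20,has); (24,21,has); (25,19,has); (25,20,has); (25,21,has)
final:
nodes: 2:pt, 5:pt, 6:pt, 7:pt, 11:F, 12:pt, 13:pt, 14:pt, 16:F, 17:F, 18:F, 19:pt, 20:pt, 21:pt, 22:F, 23:F, 24:F, 25:F
edges: (11,2,has); (11,5,has); (11,7,has); (11,7,hask); (16,6,has); (16,12,has); (16,13,has); (17,7,has); (17,13,has); (17,14,has); (18,12,has); (18,13,has); (18,14,has); (22,5,has); (22,19,has); (22,21,has); (23,12,has); (23,19,has); (23,20,has); (24,14,has); (24,20,has); (24,21,has); (25,19,has); (25,20,has); (25,21,has)


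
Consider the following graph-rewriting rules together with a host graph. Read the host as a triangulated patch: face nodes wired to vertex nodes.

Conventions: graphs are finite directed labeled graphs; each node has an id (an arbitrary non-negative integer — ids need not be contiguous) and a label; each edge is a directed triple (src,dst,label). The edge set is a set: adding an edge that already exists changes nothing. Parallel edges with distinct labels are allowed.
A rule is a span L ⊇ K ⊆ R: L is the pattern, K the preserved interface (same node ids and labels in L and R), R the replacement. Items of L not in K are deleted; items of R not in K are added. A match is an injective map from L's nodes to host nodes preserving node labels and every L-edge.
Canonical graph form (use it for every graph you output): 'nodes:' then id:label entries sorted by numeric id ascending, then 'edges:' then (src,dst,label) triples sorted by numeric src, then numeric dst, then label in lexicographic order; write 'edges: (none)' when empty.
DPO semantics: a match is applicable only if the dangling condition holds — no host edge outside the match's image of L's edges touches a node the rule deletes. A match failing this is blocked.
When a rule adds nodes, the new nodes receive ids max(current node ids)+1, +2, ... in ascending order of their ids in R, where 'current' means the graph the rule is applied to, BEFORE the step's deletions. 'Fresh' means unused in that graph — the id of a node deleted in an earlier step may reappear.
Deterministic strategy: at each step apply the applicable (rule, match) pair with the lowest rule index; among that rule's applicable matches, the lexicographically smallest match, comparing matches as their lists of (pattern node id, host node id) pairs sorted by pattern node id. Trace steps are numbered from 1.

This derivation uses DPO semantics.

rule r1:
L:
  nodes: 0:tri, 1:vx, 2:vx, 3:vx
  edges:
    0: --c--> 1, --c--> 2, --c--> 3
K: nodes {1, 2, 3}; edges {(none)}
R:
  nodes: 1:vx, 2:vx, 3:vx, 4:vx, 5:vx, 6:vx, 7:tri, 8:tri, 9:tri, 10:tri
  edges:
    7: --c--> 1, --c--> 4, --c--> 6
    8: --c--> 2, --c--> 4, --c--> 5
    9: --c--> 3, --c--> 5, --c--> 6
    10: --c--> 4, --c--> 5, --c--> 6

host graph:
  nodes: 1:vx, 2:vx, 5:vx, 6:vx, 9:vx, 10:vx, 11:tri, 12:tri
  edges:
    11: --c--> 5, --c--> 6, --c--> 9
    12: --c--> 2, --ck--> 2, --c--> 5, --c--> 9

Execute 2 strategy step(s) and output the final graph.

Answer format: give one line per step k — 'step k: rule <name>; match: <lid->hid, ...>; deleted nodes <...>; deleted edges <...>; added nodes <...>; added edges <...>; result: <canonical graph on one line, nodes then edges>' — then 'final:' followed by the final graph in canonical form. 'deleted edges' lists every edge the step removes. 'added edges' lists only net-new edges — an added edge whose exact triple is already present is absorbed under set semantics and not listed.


step 1: rule r1; match: 0->11, 1->5, 2->6, 3->9; deleted nodes 11; deleted edges (11,5,c); (11,6,c); (11,9,c); added nodes 13, 14, 15, 16, 17, 18, 19; added edges (16,5,c); (16,13,c); (16,15,c); (17,6,c); (17,13,c); (17,14,c); (18,9,c); (18,14,c); (18,15,c); (19,13,c); (19,14,c); (19,15,c); result: nodes: 1:vx, 2:vx, 5:vx, 6:vx, 9:vx, 10:vx, 12:tri, 13:vx, 14:vx, 15:vx, 16:tri, 17:tri, 18:tri, 19:tri edges: (12,2,c); (12,2,ck); (12,5,c); (12,9,c); (16,5,c); (16,13,c); (16,15,c); (17,6,c); (17,13,c); (17,14,c); (18,9,c); (18,14,c); (18,15,c); (19,13,c); (19,14,c); (19,15,c)
step 2: rule r1; match: 0->16, 1->5, 2->13, 3->15; deleted nodes 16; deleted edges (16,5,c); (16,13,c); (16,15,c); added nodes 20, 21, 22, 23, 24, 25, 26; added edges (23,5,c); (23,20,c); (23,22,c); (24,13,c); (24,20,c); (24,21,c); (25,15,c); (25,21,c); (25,22,c); (26,20,c); (26,21,c); (26,22,c); result: nodes: 1:vx, 2:vx, 5:vx, 6:vx, 9:vx, 10:vx, 12:tri, 13:vx, 14:vx, 15:vx, 17:tri, 18:tri, 19:tri, 20:vx, 21:vx, 22:vx, 23:tri, 24:tri, 25:tri, 26:tri edges: (12,2,c); (12,2,ck); (12,5,c); (12,9,c); (17,6,c); (17,13,c); (17,14,c); (18,9,c); (18,14,c); (18,15,c); (19,13,c); (19,14,c); (19,15,c); (23,5,c); (23,20,c); (23,22,c); (24,13,c); (24,20,c); (24,21,c); (25,15,c); (25,21,c); (25,22,c); (26,20,c); (26,21,c); (26,22,c)
final:
nodes: 1:vx, 2:vx, 5:vx, 6:vx, 9:vx, 10:vx, 12:tri, 13:vx, 14:vx, 15:vx, 17:tri, 18:tri, 19:tri, 20:vx, 21:vx, 22:vx, 23:tri, 24:tri, 25:tri, 26:tri
edges: (12,2,c); (12,2,ck); (12,5,c); (12,9,c); (17,6,c); (17,13,c); (17,14,c); (18,9,c); (18,14,c); (18,15,c); (19,13,c); (19,14,c); (19,15,c); (23,5,c); (23,20,c); (23,22,c); (24,13,c); (24,20,c); (24,21,c); (25,15,c); (25,21,c); (25,22,c); (26,20,c); (26,21,c); (26,22,c)


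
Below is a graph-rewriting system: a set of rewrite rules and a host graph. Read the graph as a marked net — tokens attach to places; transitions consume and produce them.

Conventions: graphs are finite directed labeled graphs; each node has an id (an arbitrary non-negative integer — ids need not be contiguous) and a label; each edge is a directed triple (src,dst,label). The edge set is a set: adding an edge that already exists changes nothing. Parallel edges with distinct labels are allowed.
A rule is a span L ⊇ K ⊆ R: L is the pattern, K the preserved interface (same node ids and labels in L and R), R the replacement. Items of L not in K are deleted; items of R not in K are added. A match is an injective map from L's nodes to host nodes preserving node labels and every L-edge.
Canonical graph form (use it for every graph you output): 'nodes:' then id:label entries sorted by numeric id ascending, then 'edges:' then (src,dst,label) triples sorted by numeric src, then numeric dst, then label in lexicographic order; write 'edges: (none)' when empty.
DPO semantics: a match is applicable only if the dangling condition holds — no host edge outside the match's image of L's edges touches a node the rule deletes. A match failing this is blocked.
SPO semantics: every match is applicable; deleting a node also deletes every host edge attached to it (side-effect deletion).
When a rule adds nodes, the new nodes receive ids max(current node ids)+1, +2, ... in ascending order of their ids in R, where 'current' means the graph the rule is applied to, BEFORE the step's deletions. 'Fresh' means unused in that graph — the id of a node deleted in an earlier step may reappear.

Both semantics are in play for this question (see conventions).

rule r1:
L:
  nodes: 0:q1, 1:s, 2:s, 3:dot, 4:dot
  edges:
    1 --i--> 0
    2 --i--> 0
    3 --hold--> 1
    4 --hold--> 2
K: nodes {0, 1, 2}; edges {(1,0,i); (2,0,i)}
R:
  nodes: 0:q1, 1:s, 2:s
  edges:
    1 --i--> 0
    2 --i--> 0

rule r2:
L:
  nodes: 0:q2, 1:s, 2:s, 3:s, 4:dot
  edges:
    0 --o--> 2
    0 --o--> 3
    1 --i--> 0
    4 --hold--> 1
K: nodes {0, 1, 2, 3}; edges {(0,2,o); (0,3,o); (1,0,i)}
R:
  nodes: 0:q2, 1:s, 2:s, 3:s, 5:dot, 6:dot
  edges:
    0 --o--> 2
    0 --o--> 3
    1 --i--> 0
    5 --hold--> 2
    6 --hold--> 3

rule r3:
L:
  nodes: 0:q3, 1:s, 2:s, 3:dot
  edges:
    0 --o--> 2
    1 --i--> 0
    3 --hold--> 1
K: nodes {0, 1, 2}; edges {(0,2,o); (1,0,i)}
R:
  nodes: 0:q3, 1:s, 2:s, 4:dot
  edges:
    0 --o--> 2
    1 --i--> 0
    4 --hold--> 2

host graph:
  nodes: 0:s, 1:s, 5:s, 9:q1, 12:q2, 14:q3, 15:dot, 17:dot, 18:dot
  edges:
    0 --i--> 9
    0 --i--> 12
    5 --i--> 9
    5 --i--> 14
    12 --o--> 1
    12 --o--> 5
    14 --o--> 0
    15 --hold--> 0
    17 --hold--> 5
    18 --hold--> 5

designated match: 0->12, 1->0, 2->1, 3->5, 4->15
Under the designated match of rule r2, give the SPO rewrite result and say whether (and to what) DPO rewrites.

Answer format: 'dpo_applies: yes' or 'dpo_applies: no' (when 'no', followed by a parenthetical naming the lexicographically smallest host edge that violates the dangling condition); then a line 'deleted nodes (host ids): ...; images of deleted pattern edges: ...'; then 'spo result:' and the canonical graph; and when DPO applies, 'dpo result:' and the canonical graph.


dpo_applies: yes
deleted nodes (host ids): 15; images of deleted pattern edges: (15,0,hold)
spo result:
nodes: 0:s, 1:s, 5:s, 9:q1, 12:q2, 14:q3, 17:dot, 18:dot, 19:dot, 20:dot
edges: (0,9,i); (0,12,i); (5,9,i); (5,14,i); (12,1,o); (12,5,o); (14,0,o); (17,5,hold); (18,5,hold); (19,1,hold); (20,5,hold)
dpo result:
nodes: 0:s, 1:s, 5:s, 9:q1, 12:q2, 14:q3, 17:dot, 18:dot, 19:dot, 20:dot
edges: (0,9,i); (0,12,i); (5,9,i); (5,14,i); (12,1,o); (12,5,o); (14,0,o); (17,5,hold); (18,5,hold); (19,1,hold); (20,5,hold)


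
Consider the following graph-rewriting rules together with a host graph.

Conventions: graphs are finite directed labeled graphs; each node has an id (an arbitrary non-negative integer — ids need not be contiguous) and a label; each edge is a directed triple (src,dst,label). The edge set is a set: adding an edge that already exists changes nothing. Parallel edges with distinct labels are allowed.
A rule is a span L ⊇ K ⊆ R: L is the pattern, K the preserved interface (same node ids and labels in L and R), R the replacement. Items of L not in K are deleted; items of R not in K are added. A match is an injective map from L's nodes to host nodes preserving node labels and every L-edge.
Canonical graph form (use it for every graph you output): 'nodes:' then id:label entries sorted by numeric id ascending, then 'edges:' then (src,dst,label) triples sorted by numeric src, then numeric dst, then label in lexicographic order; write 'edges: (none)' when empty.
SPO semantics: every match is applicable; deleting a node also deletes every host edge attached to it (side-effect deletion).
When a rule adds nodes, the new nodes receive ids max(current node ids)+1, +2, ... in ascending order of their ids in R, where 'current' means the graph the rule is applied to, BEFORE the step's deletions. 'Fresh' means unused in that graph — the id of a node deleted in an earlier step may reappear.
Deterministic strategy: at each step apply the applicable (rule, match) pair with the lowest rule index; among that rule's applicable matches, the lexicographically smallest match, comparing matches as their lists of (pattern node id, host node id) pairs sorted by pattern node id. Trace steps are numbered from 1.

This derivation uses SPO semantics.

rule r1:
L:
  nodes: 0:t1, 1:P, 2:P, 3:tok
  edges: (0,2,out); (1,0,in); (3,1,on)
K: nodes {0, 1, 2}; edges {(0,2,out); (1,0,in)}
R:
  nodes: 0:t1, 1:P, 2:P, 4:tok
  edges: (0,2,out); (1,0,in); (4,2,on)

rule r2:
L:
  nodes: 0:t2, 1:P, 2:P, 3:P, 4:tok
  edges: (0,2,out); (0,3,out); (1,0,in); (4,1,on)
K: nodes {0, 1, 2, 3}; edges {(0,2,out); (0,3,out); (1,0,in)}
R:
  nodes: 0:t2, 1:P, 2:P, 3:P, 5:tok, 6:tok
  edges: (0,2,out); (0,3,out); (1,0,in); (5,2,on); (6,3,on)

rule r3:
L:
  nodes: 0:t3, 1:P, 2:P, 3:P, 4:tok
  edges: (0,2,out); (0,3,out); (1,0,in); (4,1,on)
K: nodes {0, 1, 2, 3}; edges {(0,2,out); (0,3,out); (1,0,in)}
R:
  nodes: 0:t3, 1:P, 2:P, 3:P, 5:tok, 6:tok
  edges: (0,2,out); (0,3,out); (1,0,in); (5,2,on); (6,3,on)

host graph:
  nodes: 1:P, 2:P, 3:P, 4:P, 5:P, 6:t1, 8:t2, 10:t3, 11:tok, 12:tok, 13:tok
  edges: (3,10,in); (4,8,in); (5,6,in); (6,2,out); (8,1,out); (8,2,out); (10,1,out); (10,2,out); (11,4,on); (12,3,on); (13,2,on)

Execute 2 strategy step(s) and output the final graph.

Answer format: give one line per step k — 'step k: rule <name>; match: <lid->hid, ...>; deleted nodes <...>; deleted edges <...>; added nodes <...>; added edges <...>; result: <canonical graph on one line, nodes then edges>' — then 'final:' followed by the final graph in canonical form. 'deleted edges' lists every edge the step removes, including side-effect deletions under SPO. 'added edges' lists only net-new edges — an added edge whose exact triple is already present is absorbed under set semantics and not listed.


step 1: rule r2; match: 0->8, 1->4, 2->1, 3->2, 4->11; deleted nodes 11; deleted edges (11,4,on); added nodes 14, 15; added edges (14,1,on); (15,2,on); result: nodes: 1:P, 2:P, 3:P, 4:P, 5:P, 6:t1, 8:t2, 10:t3, 12:tok, 13:tok, 14:tok, 15:tok edges: (3,10,in); (4,8,in); (5,6,in); (6,2,out); (8,1,out); (8,2,out); (10,1,out); (10,2,out); (12,3,on); (13,2,on); (14,1,on); (15,2,on)
step 2: rule r3; match: 0->10, 1->3, 2->1, 3->2, 4->12; deleted nodes 12; deleted edges (12,3,on); added nodes 16, 17; added edges (16,1,on); (17,2,on); result: nodes: 1:P, 2:P, 3:P, 4:P, 5:P, 6:t1, 8:t2, 10:t3, 13:tok, 14:tok, 15:tok, 16:tok, 17:tok edges: (3,10,in); (4,8,in); (5,6,in); (6,2,out); (8,1,out); (8,2,out); (10,1,out); (10,2,out); (13,2,on); (14,1,on); (15,2,on); (16,1,on); (17,2,on)
final:
nodes: 1:P, 2:P, 3:P, 4:P, 5:P, 6:t1, 8:t2, 10:t3, 13:tok, 14:tok, 15:tok, 16:tok, 17:tok
edges: (3,10,in); (4,8,in); (5,6,in); (6,2,out); (8,1,out); (8,2,out); (10,1,out); (10,2,out); (13,2,on); (14,1,on); (15,2,on); (16,1,on); (17,2,on)


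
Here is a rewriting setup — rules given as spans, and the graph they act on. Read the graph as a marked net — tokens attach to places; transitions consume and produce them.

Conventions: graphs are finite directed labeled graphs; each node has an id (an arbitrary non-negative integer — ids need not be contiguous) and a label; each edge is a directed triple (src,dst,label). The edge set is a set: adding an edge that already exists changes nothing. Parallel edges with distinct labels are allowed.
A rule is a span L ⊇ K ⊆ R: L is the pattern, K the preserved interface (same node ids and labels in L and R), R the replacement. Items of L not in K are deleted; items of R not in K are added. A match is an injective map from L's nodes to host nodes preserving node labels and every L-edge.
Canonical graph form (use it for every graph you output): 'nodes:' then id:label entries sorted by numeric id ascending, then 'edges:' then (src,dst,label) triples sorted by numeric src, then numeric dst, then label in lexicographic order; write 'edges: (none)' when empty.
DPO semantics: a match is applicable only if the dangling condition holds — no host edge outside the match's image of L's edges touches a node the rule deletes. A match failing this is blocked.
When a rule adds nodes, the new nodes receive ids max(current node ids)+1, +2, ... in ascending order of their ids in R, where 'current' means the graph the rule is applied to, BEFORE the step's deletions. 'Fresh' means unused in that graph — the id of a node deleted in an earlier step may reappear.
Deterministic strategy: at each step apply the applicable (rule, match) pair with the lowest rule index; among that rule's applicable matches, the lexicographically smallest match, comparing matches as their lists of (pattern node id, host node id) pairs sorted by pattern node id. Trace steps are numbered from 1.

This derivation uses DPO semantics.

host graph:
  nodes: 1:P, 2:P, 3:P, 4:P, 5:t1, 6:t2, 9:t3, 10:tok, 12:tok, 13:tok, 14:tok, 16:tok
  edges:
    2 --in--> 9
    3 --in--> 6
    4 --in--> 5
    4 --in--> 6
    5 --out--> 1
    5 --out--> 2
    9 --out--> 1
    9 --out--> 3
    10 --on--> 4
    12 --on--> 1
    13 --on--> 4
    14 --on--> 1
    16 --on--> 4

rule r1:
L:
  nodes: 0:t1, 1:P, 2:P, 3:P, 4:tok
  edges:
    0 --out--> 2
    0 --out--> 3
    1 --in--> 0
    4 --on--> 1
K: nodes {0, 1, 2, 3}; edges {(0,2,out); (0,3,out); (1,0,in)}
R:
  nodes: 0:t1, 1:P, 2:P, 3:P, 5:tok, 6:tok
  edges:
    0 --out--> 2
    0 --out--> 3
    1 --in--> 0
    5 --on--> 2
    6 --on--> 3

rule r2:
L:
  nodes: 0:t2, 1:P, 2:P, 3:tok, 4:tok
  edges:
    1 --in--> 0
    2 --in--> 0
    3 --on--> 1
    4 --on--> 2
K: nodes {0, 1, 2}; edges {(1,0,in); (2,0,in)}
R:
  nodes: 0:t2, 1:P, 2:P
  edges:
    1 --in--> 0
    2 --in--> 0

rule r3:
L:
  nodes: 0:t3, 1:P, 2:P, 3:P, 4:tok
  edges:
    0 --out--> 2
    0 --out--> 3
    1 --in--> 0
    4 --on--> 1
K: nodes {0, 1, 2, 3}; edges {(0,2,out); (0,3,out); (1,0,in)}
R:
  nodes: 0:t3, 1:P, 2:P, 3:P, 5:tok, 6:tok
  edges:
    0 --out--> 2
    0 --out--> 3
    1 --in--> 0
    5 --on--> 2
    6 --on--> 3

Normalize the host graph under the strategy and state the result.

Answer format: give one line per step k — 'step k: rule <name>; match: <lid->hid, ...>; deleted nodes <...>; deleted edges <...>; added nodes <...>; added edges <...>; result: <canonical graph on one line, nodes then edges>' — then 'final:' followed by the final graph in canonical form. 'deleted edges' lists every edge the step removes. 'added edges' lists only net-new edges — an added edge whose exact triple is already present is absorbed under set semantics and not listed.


step 1: rule r1; match: 0->5, 1->4, 2->1, 3->2, 4->10; deleted nodes 10; deleted edges (10,4,on); added nodes 17, 18; added edges (17,1,on); (18,2,on); result: nodes: 1:P, 2:P, 3:P, 4:P, 5:t1, 6:t2, 9:t3, 12:tok, 13:tok, 14:tok, 16:tok, 17:tok, 18:tok edges: (2,9,in); (3,6,in); (4,5,in); (4,6,in); (5,1,out); (5,2,out); (9,1,out); (9,3,out); (12,1,on); (13,4,on); (14,1,on); (16,4,on); (17,1,on); (18,2,on)
step 2: rule r1; match: 0->5, 1->4, 2->1, 3->2, 4->13; deleted nodes 13; deleted edges (13,4,on); added nodes 19, 20; added edges (19,1,on); (20,2,on); result: nodes: 1:P, 2:P, 3:P, 4:P, 5:t1, 6:t2, 9:t3, 12:tok, 14:tok, 16:tok, 17:tok, 18:tok, 19:tok, 20:tok edges: (2,9,in); (3,6,in); (4,5,in); (4,6,in); (5,1,out); (5,2,out); (9,1,out); (9,3,out); (12,1,on); (14,1,on); (16,4,on); (17,1,on); (18,2,on); (19,1,on); (20,2,on)
step 3: rule r1; match: 0->5, 1->4, 2->1, 3->2, 4->16; deleted nodes 16; deleted edges (16,4,on); added nodes 21, 22; added edges (21,1,on); (22,2,on); result: nodes: 1:P, 2:P, 3:P, 4:P, 5:t1, 6:t2, 9:t3, 12:tok, 14:tok, 17:tok, 18:tok, 19:tok, 20:tok, 21:tok, 22:tok edges: (2,9,in); (3,6,in); (4,5,in); (4,6,in); (5,1,out); (5,2,out); (9,1,out); (9,3,out); (12,1,on); (14,1,on); (17,1,on); (18,2,on); (19,1,on); (20,2,on); (21,1,on); (22,2,on)
step 4: rule r3; match: 0->9, 1->2, 2->1, 3->3, 4->18; deleted nodes 18; deleted edges (18,2,on); added nodes 23, 24; added edges (23,1,on); (24,3,on); result: nodes: 1:P, 2:P, 3:P, 4:P, 5:t1, 6:t2, 9:t3, 12:tok, 14:tok, 17:tok, 19:tok, 20:tok, 21:tok, 22:tok, 23:tok, 24:tok edges: (2,9,in); (3,6,in); (4,5,in); (4,6,in); (5,1,out); (5,2,out); (9,1,out); (9,3,out); (12,1,on); (14,1,on); (17,1,on); (19,1,on); (20,2,on); (21,1,on); (22,2,on); (23,1,on); (24,3,on)
step 5: rule r3; match: 0->9, 1->2, 2->1, 3->3, 4->20; deleted nodes 20; deleted edges (20,2,on); added nodes 25, 26; added edges (25,1,on); (26,3,on); result: nodes: 1:P, 2:P, 3:P, 4:P, 5:t1, 6:t2, 9:t3, 12:tok, 14:tok, 17:tok, 19:tok, 21:tok, 22:tok, 23:tok, 24:tok, 25:tok, 26:tok edges: (2,9,in); (3,6,in); (4,5,in); (4,6,in); (5,1,out); (5,2,out); (9,1,out); (9,3,out); (12,1,on); (14,1,on); (17,1,on); (19,1,on); (21,1,on); (22,2,on); (23,1,on); (24,3,on); (25,1,on); (26,3,on)
step 6: rule r3; match: 0->9, 1->2, 2->1, 3->3, 4->22; deleted nodes 22; deleted edges (22,2,on); added nodes 27, 28; added edges (27,1,on); (28,3,on); result: nodes: 1:P, 2:P, 3:P, 4:P, 5:t1, 6:t2, 9:t3, 12:tok, 14:tok, 17:tok, 19:tok, 21:tok, 23:tok, 24:tok, 25:tok, 26:tok, 27:tok, 28:tok edges: (2,9,in); (3,6,in); (4,5,in); (4,6,in); (5,1,out); (5,2,out); (9,1,out); (9,3,out); (12,1,on); (14,1,on); (17,1,on); (19,1,on); (21,1,on); (23,1,on); (24,3,on); (25,1,on); (26,3,on); (27,1,on); (28,3,on)
final:
nodes: 1:P, 2:P, 3:P, 4:P, 5:t1, 6:t2, 9:t3, 12:tok, 14:tok, 17:tok, 19:tok, 21:tok, 23:tok, 24:tok, 25:tok, 26:tok, 27:tok, 28:tok
edges: (2,9,in); (3,6,in); (4,5,in); (4,6,in); (5,1,out); (5,2,out); (9,1,out); (9,3,out); (12,1,on); (14,1,on); (17,1,on); (19,1,on); (21,1,on); (23,1,on); (24,3,on); (25,1,on); (26,3,on); (27,1,on); (28,3,on)


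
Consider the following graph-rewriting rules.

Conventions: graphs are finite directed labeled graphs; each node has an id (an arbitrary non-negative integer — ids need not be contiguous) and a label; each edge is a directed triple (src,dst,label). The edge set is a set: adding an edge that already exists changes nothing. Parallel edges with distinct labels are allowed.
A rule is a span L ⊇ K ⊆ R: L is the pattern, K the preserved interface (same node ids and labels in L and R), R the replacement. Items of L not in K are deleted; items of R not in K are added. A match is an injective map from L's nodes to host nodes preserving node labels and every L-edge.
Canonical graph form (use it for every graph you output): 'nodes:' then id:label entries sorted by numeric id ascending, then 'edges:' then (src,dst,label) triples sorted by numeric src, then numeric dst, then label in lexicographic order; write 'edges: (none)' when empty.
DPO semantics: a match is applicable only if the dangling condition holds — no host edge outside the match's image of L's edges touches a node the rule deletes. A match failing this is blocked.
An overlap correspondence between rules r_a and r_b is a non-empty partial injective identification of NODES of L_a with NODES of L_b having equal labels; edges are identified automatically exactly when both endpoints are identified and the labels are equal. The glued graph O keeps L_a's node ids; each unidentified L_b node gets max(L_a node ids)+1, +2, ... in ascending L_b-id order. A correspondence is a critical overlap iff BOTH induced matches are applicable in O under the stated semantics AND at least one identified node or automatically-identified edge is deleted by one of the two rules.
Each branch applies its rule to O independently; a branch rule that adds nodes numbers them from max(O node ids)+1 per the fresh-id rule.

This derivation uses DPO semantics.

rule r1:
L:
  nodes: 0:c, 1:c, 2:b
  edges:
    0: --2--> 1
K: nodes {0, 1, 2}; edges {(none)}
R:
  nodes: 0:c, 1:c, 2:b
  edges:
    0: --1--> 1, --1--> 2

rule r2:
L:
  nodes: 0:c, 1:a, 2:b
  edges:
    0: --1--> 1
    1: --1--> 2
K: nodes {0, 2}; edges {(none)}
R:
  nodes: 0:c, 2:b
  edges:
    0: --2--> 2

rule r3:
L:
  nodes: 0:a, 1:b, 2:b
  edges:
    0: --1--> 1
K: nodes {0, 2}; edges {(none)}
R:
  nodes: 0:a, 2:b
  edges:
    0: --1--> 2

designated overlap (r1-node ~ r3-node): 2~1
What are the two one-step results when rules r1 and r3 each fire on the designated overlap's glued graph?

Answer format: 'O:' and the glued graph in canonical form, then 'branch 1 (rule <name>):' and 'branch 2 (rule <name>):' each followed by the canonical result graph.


O:
nodes: 0:c, 1:c, 2:b, 3:a, 4:b
edges: (0,1,2); (3,2,1)
branch 1 (rule r1):
nodes: 0:c, 1:c, 2:b, 3:a, 4:b
edges: (0,1,1); (0,2,1); (3,2,1)
branch 2 (rule r3):
nodes: 0:c, 1:c, 3:a, 4:b
edges: (0,1,2); (3,4,1)


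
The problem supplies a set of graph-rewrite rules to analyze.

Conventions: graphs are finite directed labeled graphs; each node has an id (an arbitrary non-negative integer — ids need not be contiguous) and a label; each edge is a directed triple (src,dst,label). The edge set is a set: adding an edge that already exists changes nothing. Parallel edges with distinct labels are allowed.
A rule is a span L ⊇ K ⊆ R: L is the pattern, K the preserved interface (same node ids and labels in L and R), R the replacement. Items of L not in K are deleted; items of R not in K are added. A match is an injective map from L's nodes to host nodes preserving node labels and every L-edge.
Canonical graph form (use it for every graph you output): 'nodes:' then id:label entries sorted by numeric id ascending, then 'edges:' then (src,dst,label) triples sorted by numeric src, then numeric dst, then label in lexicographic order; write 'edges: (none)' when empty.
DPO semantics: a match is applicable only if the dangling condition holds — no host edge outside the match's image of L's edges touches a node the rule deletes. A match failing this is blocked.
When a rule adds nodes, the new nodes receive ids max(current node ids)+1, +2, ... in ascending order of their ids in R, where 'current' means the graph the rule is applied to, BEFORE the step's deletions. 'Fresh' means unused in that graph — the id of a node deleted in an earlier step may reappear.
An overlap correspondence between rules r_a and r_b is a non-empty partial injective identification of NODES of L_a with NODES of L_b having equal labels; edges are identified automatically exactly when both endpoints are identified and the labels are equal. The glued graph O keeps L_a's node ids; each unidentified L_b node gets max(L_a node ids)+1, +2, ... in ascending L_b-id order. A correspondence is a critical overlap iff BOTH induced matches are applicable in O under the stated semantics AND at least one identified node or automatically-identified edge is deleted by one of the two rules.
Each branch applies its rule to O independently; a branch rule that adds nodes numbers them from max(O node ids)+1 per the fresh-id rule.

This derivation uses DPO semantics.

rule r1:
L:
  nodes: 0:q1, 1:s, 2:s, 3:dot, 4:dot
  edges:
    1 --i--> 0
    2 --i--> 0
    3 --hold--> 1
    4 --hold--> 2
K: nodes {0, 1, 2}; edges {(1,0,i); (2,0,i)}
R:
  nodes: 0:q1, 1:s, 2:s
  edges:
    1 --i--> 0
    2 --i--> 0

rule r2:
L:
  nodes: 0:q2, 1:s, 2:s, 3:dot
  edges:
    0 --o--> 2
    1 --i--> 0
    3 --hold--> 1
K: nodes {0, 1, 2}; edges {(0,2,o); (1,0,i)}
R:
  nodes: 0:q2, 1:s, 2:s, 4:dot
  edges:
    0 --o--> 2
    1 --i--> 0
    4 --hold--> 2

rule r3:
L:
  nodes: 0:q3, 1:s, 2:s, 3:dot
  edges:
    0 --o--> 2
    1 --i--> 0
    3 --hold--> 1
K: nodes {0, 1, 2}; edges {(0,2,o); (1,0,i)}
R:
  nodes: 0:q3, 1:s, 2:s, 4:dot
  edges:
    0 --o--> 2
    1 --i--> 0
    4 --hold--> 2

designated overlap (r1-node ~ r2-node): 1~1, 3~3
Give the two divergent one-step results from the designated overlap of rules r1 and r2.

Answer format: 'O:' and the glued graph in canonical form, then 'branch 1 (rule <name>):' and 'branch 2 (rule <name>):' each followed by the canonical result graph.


O:
nodes: 0:q1, 1:s, 2:s, 3:dot, 4:dot, 5:q2, 6:s
edges: (1,0,i); (1,5,i); (2,0,i); (3,1,hold); (4,2,hold); (5,6,o)
branch 1 (rule r1):
nodes: 0:q1, 1:s, 2:s, 5:q2, 6:s
edges: (1,0,i); (1,5,i); (2,0,i); (5,6,o)
branch 2 (rule r2):
nodes: 0:q1, 1:s, 2:s, 4:dot, 5:q2, 6:s, 7:dot
edges: (1,0,i); (1,5,i); (2,0,i); (4,2,hold); (5,6,o); (7,6,hold)
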